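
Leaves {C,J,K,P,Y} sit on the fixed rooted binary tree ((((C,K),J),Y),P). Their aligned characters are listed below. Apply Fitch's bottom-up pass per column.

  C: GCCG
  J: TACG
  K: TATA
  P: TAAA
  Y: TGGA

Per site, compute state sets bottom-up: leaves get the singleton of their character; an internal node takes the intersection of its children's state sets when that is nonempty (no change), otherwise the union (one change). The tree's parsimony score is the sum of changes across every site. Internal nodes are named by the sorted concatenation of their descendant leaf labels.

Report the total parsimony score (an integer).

8

CK@0: {G} ∪ {T} = {G,T} (union, +1)
CJK@0: {G,T} ∩ {T} = {T} (intersection, +0)
CJKY@0: {T} ∩ {T} = {T} (intersection, +0)
CJKPY@0: {T} ∩ {T} = {T} (intersection, +0)
CK@1: {C} ∪ {A} = {A,C} (union, +1)
CJK@1: {A,C} ∩ {A} = {A} (intersection, +0)
CJKY@1: {A} ∪ {G} = {A,G} (union, +1)
CJKPY@1: {A,G} ∩ {A} = {A} (intersection, +0)
CK@2: {C} ∪ {T} = {C,T} (union, +1)
CJK@2: {C,T} ∩ {C} = {C} (intersection, +0)
CJKY@2: {C} ∪ {G} = {C,G} (union, +1)
CJKPY@2: {C,G} ∪ {A} = {A,C,G} (union, +1)
CK@3: {G} ∪ {A} = {A,G} (union, +1)
CJK@3: {A,G} ∩ {G} = {G} (intersection, +0)
CJKY@3: {G} ∪ {A} = {A,G} (union, +1)
CJKPY@3: {A,G} ∩ {A} = {A} (intersection, +0)
per-site changes: [1, 2, 3, 2]; total = 8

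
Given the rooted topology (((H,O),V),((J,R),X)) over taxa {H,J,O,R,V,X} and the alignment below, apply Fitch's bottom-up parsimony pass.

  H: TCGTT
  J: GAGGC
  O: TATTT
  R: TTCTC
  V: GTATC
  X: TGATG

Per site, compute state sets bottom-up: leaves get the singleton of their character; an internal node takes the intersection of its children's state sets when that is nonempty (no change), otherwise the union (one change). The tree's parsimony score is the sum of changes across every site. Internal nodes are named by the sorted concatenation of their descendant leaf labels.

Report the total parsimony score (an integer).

site 0, node HO: H={T} ∩ O={T} → {T} (+0)
site 0, node HOV: HO={T} ∪ V={G} → {G,T} (+1)
site 0, node JR: J={G} ∪ R={T} → {G,T} (+1)
site 0, node JRX: JR={G,T} ∩ X={T} → {T} (+0)
site 0, node HJORVX: HOV={G,T} ∩ JRX={T} → {T} (+0)
site 1, node HO: H={C} ∪ O={A} → {A,C} (+1)
site 1, node HOV: HO={A,C} ∪ V={T} → {A,C,T} (+1)
site 1, node JR: J={A} ∪ R={T} → {A,T} (+1)
site 1, node JRX: JR={A,T} ∪ X={G} → {A,G,T} (+1)
site 1, node HJORVX: HOV={A,C,T} ∩ JRX={A,G,T} → {A,T} (+0)
site 2, node HO: H={G} ∪ O={T} → {G,T} (+1)
site 2, node HOV: HO={G,T} ∪ V={A} → {A,G,T} (+1)
site 2, node JR: J={G} ∪ R={C} → {C,G} (+1)
site 2, node JRX: JR={C,G} ∪ X={A} → {A,C,G} (+1)
site 2, node HJORVX: HOV={A,G,T} ∩ JRX={A,C,G} → {A,G} (+0)
site 3, node HO: H={T} ∩ O={T} → {T} (+0)
site 3, node HOV: HO={T} ∩ V={T} → {T} (+0)
site 3, node JR: J={G} ∪ R={T} → {G,T} (+1)
site 3, node JRX: JR={G,T} ∩ X={T} → {T} (+0)
site 3, node HJORVX: HOV={T} ∩ JRX={T} → {T} (+0)
site 4, node HO: H={T} ∩ O={T} → {T} (+0)
site 4, node HOV: HO={T} ∪ V={C} → {C,T} (+1)
site 4, node JR: J={C} ∩ R={C} → {C} (+0)
site 4, node JRX: JR={C} ∪ X={G} → {C,G} (+1)
site 4, node HJORVX: HOV={C,T} ∩ JRX={C,G} → {C} (+0)
per-site changes: [2, 4, 4, 1, 2]; total = 13

13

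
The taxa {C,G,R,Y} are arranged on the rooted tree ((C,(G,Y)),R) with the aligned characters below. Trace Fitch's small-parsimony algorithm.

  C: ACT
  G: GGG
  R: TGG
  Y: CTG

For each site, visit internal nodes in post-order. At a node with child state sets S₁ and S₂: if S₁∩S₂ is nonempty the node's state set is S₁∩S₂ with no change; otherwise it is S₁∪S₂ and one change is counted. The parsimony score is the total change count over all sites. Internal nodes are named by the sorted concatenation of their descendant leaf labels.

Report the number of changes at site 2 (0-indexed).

1

[col 0] GY: children G:{G}, Y:{C} ∪→ {C,G}; cost 1
[col 0] CGY: children C:{A}, GY:{C,G} ∪→ {A,C,G}; cost 1
[col 0] CGRY: children CGY:{A,C,G}, R:{T} ∪→ {A,C,G,T}; cost 1
[col 1] GY: children G:{G}, Y:{T} ∪→ {G,T}; cost 1
[col 1] CGY: children C:{C}, GY:{G,T} ∪→ {C,G,T}; cost 1
[col 1] CGRY: children CGY:{C,G,T}, R:{G} ∩→ {G}; cost 0
[col 2] GY: children G:{G}, Y:{G} ∩→ {G}; cost 0
[col 2] CGY: children C:{T}, GY:{G} ∪→ {G,T}; cost 1
[col 2] CGRY: children CGY:{G,T}, R:{G} ∩→ {G}; cost 0
per-site changes: [3, 2, 1]; total = 6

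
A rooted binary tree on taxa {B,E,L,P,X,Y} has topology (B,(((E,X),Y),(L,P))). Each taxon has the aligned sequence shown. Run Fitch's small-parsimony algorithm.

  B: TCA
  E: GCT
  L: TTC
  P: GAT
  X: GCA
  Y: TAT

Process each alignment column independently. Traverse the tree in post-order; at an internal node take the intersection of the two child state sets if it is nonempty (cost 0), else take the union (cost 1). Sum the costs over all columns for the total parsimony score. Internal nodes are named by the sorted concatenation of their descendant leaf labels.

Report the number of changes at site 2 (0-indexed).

EX@0: {G} ∩ {G} = {G} (intersection, +0)
EXY@0: {G} ∪ {T} = {G,T} (union, +1)
LP@0: {T} ∪ {G} = {G,T} (union, +1)
ELPXY@0: {G,T} ∩ {G,T} = {G,T} (intersection, +0)
BELPXY@0: {T} ∩ {G,T} = {T} (intersection, +0)
EX@1: {C} ∩ {C} = {C} (intersection, +0)
EXY@1: {C} ∪ {A} = {A,C} (union, +1)
LP@1: {T} ∪ {A} = {A,T} (union, +1)
ELPXY@1: {A,C} ∩ {A,T} = {A} (intersection, +0)
BELPXY@1: {C} ∪ {A} = {A,C} (union, +1)
EX@2: {T} ∪ {A} = {A,T} (union, +1)
EXY@2: {A,T} ∩ {T} = {T} (intersection, +0)
LP@2: {C} ∪ {T} = {C,T} (union, +1)
ELPXY@2: {T} ∩ {C,T} = {T} (intersection, +0)
BELPXY@2: {A} ∪ {T} = {A,T} (union, +1)
per-site changes: [2, 3, 3]; total = 8

3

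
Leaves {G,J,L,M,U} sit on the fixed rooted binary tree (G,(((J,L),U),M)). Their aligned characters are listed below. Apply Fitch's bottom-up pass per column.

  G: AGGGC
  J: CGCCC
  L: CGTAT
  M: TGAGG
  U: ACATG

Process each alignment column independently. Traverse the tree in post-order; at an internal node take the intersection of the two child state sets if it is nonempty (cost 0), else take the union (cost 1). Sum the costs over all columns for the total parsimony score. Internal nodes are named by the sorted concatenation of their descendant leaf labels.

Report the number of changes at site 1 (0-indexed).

[col 0] JL: children J:{C}, L:{C} ∩→ {C}; cost 0
[col 0] JLU: children JL:{C}, U:{A} ∪→ {A,C}; cost 1
[col 0] JLMU: children JLU:{A,C}, M:{T} ∪→ {A,C,T}; cost 1
[col 0] GJLMU: children G:{A}, JLMU:{A,C,T} ∩→ {A}; cost 0
[col 1] JL: children J:{G}, L:{G} ∩→ {G}; cost 0
[col 1] JLU: children JL:{G}, U:{C} ∪→ {C,G}; cost 1
[col 1] JLMU: children JLU:{C,G}, M:{G} ∩→ {G}; cost 0
[col 1] GJLMU: children G:{G}, JLMU:{G} ∩→ {G}; cost 0
[col 2] JL: children J:{C}, L:{T} ∪→ {C,T}; cost 1
[col 2] JLU: children JL:{C,T}, U:{A} ∪→ {A,C,T}; cost 1
[col 2] JLMU: children JLU:{A,C,T}, M:{A} ∩→ {A}; cost 0
[col 2] GJLMU: children G:{G}, JLMU:{A} ∪→ {A,G}; cost 1
[col 3] JL: children J:{C}, L:{A} ∪→ {A,C}; cost 1
[col 3] JLU: children JL:{A,C}, U:{T} ∪→ {A,C,T}; cost 1
[col 3] JLMU: children JLU:{A,C,T}, M:{G} ∪→ {A,C,G,T}; cost 1
[col 3] GJLMU: children G:{G}, JLMU:{A,C,G,T} ∩→ {G}; cost 0
[col 4] JL: children J:{C}, L:{T} ∪→ {C,T}; cost 1
[col 4] JLU: children JL:{C,T}, U:{G} ∪→ {C,G,T}; cost 1
[col 4] JLMU: children JLU:{C,G,T}, M:{G} ∩→ {G}; cost 0
[col 4] GJLMU: children G:{C}, JLMU:{G} ∪→ {C,G}; cost 1
per-site changes: [2, 1, 3, 3, 3]; total = 12

1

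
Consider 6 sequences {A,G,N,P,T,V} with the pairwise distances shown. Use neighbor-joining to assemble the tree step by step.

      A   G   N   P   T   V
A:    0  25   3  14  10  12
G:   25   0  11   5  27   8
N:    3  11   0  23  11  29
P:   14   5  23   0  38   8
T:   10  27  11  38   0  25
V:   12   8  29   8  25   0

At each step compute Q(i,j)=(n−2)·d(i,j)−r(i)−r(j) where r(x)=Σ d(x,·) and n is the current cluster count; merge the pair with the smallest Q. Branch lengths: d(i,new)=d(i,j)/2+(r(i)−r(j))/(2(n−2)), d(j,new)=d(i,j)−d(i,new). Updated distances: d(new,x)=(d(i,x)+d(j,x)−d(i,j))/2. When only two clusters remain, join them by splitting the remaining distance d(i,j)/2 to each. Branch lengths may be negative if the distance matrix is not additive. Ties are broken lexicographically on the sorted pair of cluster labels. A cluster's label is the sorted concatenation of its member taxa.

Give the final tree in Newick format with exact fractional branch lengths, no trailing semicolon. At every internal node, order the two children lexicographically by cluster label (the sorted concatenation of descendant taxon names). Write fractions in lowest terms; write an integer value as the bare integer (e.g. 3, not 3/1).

iteration 1: select G,P (d=5, Q=-144); attach at lengths (1, 4); label the merged cluster GP
  updated: d(A,GP)=17, d(GP,N)=29/2, d(GP,T)=30, d(GP,V)=11/2
iteration 2: select GP,V (d=11/2, Q=-122); attach at lengths (2, 7/2); label the merged cluster GPV
  updated: d(A,GPV)=47/4, d(GPV,N)=19, d(GPV,T)=99/4
iteration 3: select A,GPV (d=47/4, Q=-227/4); attach at lengths (-29/16, 217/16); label the merged cluster AGPV
  updated: d(AGPV,N)=41/8, d(AGPV,T)=23/2
iteration 4: select AGPV,N (d=41/8, Q=-221/8); attach at lengths (45/16, 37/16); label the merged cluster AGNPV
  updated: d(AGNPV,T)=139/16
iteration 5: select AGNPV,T (d=139/16); attach at lengths (139/32, 139/32); label the merged cluster AGNPTV
final tree: (((A:-29/16,((G:1,P:4):2,V:7/2):217/16):45/16,N:37/16):139/32,T:139/32)
total length: 577/16

(((A:-29/16,((G:1,P:4):2,V:7/2):217/16):45/16,N:37/16):139/32,T:139/32)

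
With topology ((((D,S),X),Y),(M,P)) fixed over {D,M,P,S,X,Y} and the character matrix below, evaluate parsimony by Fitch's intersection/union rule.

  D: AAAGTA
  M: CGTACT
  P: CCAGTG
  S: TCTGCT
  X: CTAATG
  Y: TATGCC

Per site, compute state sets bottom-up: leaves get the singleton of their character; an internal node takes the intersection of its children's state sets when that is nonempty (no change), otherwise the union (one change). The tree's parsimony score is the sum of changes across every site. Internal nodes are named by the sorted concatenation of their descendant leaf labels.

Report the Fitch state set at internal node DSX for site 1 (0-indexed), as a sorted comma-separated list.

site 0, node DS: D={A} ∪ S={T} → {A,T} (+1)
site 0, node DSX: DS={A,T} ∪ X={C} → {A,C,T} (+1)
site 0, node DSXY: DSX={A,C,T} ∩ Y={T} → {T} (+0)
site 0, node MP: M={C} ∩ P={C} → {C} (+0)
site 0, node DMPSXY: DSXY={T} ∪ MP={C} → {C,T} (+1)
site 1, node DS: D={A} ∪ S={C} → {A,C} (+1)
site 1, node DSX: DS={A,C} ∪ X={T} → {A,C,T} (+1)
site 1, node DSXY: DSX={A,C,T} ∩ Y={A} → {A} (+0)
site 1, node MP: M={G} ∪ P={C} → {C,G} (+1)
site 1, node DMPSXY: DSXY={A} ∪ MP={C,G} → {A,C,G} (+1)
site 2, node DS: D={A} ∪ S={T} → {A,T} (+1)
site 2, node DSX: DS={A,T} ∩ X={A} → {A} (+0)
site 2, node DSXY: DSX={A} ∪ Y={T} → {A,T} (+1)
site 2, node MP: M={T} ∪ P={A} → {A,T} (+1)
site 2, node DMPSXY: DSXY={A,T} ∩ MP={A,T} → {A,T} (+0)
site 3, node DS: D={G} ∩ S={G} → {G} (+0)
site 3, node DSX: DS={G} ∪ X={A} → {A,G} (+1)
site 3, node DSXY: DSX={A,G} ∩ Y={G} → {G} (+0)
site 3, node MP: M={A} ∪ P={G} → {A,G} (+1)
site 3, node DMPSXY: DSXY={G} ∩ MP={A,G} → {G} (+0)
site 4, node DS: D={T} ∪ S={C} → {C,T} (+1)
site 4, node DSX: DS={C,T} ∩ X={T} → {T} (+0)
site 4, node DSXY: DSX={T} ∪ Y={C} → {C,T} (+1)
site 4, node MP: M={C} ∪ P={T} → {C,T} (+1)
site 4, node DMPSXY: DSXY={C,T} ∩ MP={C,T} → {C,T} (+0)
site 5, node DS: D={A} ∪ S={T} → {A,T} (+1)
site 5, node DSX: DS={A,T} ∪ X={G} → {A,G,T} (+1)
site 5, node DSXY: DSX={A,G,T} ∪ Y={C} → {A,C,G,T} (+1)
site 5, node MP: M={T} ∪ P={G} → {G,T} (+1)
site 5, node DMPSXY: DSXY={A,C,G,T} ∩ MP={G,T} → {G,T} (+0)
per-site changes: [3, 4, 3, 2, 3, 4]; total = 19

A,C,T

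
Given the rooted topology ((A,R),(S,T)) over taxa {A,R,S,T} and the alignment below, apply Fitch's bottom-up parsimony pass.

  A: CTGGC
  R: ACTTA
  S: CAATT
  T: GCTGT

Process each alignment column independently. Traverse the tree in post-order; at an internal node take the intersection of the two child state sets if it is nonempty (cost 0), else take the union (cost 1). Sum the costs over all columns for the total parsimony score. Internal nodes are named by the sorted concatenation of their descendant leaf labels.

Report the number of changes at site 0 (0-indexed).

AR@0: {C} ∪ {A} = {A,C} (union, +1)
ST@0: {C} ∪ {G} = {C,G} (union, +1)
ARST@0: {A,C} ∩ {C,G} = {C} (intersection, +0)
AR@1: {T} ∪ {C} = {C,T} (union, +1)
ST@1: {A} ∪ {C} = {A,C} (union, +1)
ARST@1: {C,T} ∩ {A,C} = {C} (intersection, +0)
AR@2: {G} ∪ {T} = {G,T} (union, +1)
ST@2: {A} ∪ {T} = {A,T} (union, +1)
ARST@2: {G,T} ∩ {A,T} = {T} (intersection, +0)
AR@3: {G} ∪ {T} = {G,T} (union, +1)
ST@3: {T} ∪ {G} = {G,T} (union, +1)
ARST@3: {G,T} ∩ {G,T} = {G,T} (intersection, +0)
AR@4: {C} ∪ {A} = {A,C} (union, +1)
ST@4: {T} ∩ {T} = {T} (intersection, +0)
ARST@4: {A,C} ∪ {T} = {A,C,T} (union, +1)
per-site changes: [2, 2, 2, 2, 2]; total = 10

2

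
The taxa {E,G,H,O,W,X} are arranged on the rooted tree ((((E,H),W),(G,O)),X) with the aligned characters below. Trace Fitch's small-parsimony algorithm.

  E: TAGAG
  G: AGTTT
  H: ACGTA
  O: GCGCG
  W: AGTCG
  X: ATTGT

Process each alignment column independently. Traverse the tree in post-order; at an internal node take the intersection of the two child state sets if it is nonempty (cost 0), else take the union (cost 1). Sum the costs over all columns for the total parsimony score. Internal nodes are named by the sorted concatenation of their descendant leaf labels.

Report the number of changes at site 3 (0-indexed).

4

[col 0] EH: children E:{T}, H:{A} ∪→ {A,T}; cost 1
[col 0] EHW: children EH:{A,T}, W:{A} ∩→ {A}; cost 0
[col 0] GO: children G:{A}, O:{G} ∪→ {A,G}; cost 1
[col 0] EGHOW: children EHW:{A}, GO:{A,G} ∩→ {A}; cost 0
[col 0] EGHOWX: children EGHOW:{A}, X:{A} ∩→ {A}; cost 0
[col 1] EH: children E:{A}, H:{C} ∪→ {A,C}; cost 1
[col 1] EHW: children EH:{A,C}, W:{G} ∪→ {A,C,G}; cost 1
[col 1] GO: children G:{G}, O:{C} ∪→ {C,G}; cost 1
[col 1] EGHOW: children EHW:{A,C,G}, GO:{C,G} ∩→ {C,G}; cost 0
[col 1] EGHOWX: children EGHOW:{C,G}, X:{T} ∪→ {C,G,T}; cost 1
[col 2] EH: children E:{G}, H:{G} ∩→ {G}; cost 0
[col 2] EHW: children EH:{G}, W:{T} ∪→ {G,T}; cost 1
[col 2] GO: children G:{T}, O:{G} ∪→ {G,T}; cost 1
[col 2] EGHOW: children EHW:{G,T}, GO:{G,T} ∩→ {G,T}; cost 0
[col 2] EGHOWX: children EGHOW:{G,T}, X:{T} ∩→ {T}; cost 0
[col 3] EH: children E:{A}, H:{T} ∪→ {A,T}; cost 1
[col 3] EHW: children EH:{A,T}, W:{C} ∪→ {A,C,T}; cost 1
[col 3] GO: children G:{T}, O:{C} ∪→ {C,T}; cost 1
[col 3] EGHOW: children EHW:{A,C,T}, GO:{C,T} ∩→ {C,T}; cost 0
[col 3] EGHOWX: children EGHOW:{C,T}, X:{G} ∪→ {C,G,T}; cost 1
[col 4] EH: children E:{G}, H:{A} ∪→ {A,G}; cost 1
[col 4] EHW: children EH:{A,G}, W:{G} ∩→ {G}; cost 0
[col 4] GO: children G:{T}, O:{G} ∪→ {G,T}; cost 1
[col 4] EGHOW: children EHW:{G}, GO:{G,T} ∩→ {G}; cost 0
[col 4] EGHOWX: children EGHOW:{G}, X:{T} ∪→ {G,T}; cost 1
per-site changes: [2, 4, 2, 4, 3]; total = 15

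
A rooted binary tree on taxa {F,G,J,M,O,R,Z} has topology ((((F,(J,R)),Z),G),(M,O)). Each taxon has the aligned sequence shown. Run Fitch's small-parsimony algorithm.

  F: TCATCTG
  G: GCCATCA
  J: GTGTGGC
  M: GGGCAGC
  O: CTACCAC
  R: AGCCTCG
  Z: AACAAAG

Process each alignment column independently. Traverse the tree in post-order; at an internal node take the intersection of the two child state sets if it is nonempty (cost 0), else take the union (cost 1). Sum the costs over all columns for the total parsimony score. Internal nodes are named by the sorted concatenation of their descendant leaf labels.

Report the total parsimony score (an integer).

29

site 0, node JR: J={G} ∪ R={A} → {A,G} (+1)
site 0, node FJR: F={T} ∪ JR={A,G} → {A,G,T} (+1)
site 0, node FJRZ: FJR={A,G,T} ∩ Z={A} → {A} (+0)
site 0, node FGJRZ: FJRZ={A} ∪ G={G} → {A,G} (+1)
site 0, node MO: M={G} ∪ O={C} → {C,G} (+1)
site 0, node FGJMORZ: FGJRZ={A,G} ∩ MO={C,G} → {G} (+0)
site 1, node JR: J={T} ∪ R={G} → {G,T} (+1)
site 1, node FJR: F={C} ∪ JR={G,T} → {C,G,T} (+1)
site 1, node FJRZ: FJR={C,G,T} ∪ Z={A} → {A,C,G,T} (+1)
site 1, node FGJRZ: FJRZ={A,C,G,T} ∩ G={C} → {C} (+0)
site 1, node MO: M={G} ∪ O={T} → {G,T} (+1)
site 1, node FGJMORZ: FGJRZ={C} ∪ MO={G,T} → {C,G,T} (+1)
site 2, node JR: J={G} ∪ R={C} → {C,G} (+1)
site 2, node FJR: F={A} ∪ JR={C,G} → {A,C,G} (+1)
site 2, node FJRZ: FJR={A,C,G} ∩ Z={C} → {C} (+0)
site 2, node FGJRZ: FJRZ={C} ∩ G={C} → {C} (+0)
site 2, node MO: M={G} ∪ O={A} → {A,G} (+1)
site 2, node FGJMORZ: FGJRZ={C} ∪ MO={A,G} → {A,C,G} (+1)
site 3, node JR: J={T} ∪ R={C} → {C,T} (+1)
site 3, node FJR: F={T} ∩ JR={C,T} → {T} (+0)
site 3, node FJRZ: FJR={T} ∪ Z={A} → {A,T} (+1)
site 3, node FGJRZ: FJRZ={A,T} ∩ G={A} → {A} (+0)
site 3, node MO: M={C} ∩ O={C} → {C} (+0)
site 3, node FGJMORZ: FGJRZ={A} ∪ MO={C} → {A,C} (+1)
site 4, node JR: J={G} ∪ R={T} → {G,T} (+1)
site 4, node FJR: F={C} ∪ JR={G,T} → {C,G,T} (+1)
site 4, node FJRZ: FJR={C,G,T} ∪ Z={A} → {A,C,G,T} (+1)
site 4, node FGJRZ: FJRZ={A,C,G,T} ∩ G={T} → {T} (+0)
site 4, node MO: M={A} ∪ O={C} → {A,C} (+1)
site 4, node FGJMORZ: FGJRZ={T} ∪ MO={A,C} → {A,C,T} (+1)
site 5, node JR: J={G} ∪ R={C} → {C,G} (+1)
site 5, node FJR: F={T} ∪ JR={C,G} → {C,G,T} (+1)
site 5, node FJRZ: FJR={C,G,T} ∪ Z={A} → {A,C,G,T} (+1)
site 5, node FGJRZ: FJRZ={A,C,G,T} ∩ G={C} → {C} (+0)
site 5, node MO: M={G} ∪ O={A} → {A,G} (+1)
site 5, node FGJMORZ: FGJRZ={C} ∪ MO={A,G} → {A,C,G} (+1)
site 6, node JR: J={C} ∪ R={G} → {C,G} (+1)
site 6, node FJR: F={G} ∩ JR={C,G} → {G} (+0)
site 6, node FJRZ: FJR={G} ∩ Z={G} → {G} (+0)
site 6, node FGJRZ: FJRZ={G} ∪ G={A} → {A,G} (+1)
site 6, node MO: M={C} ∩ O={C} → {C} (+0)
site 6, node FGJMORZ: FGJRZ={A,G} ∪ MO={C} → {A,C,G} (+1)
per-site changes: [4, 5, 4, 3, 5, 5, 3]; total = 29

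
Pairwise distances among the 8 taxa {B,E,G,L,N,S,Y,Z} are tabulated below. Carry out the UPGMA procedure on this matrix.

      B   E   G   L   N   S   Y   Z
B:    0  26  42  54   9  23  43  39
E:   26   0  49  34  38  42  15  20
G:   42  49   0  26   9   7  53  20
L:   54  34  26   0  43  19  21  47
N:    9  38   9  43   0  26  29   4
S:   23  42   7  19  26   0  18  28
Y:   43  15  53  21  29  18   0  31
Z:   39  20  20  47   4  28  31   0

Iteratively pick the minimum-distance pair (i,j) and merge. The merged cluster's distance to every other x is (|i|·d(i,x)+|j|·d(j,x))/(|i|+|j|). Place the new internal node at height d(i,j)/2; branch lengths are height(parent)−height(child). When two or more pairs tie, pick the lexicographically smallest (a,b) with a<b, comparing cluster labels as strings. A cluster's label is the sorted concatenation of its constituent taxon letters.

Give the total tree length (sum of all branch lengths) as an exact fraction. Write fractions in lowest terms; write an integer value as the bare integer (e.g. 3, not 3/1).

iteration 1: select N,Z (d=4); attach at lengths (2, 2); label the merged cluster NZ
  updated: d(B,NZ)=24, d(E,NZ)=29, d(G,NZ)=29/2, d(L,NZ)=45, d(NZ,S)=27, d(NZ,Y)=30
iteration 2: select G,S (d=7); attach at lengths (7/2, 7/2); label the merged cluster GS
  updated: d(B,GS)=65/2, d(E,GS)=91/2, d(GS,L)=45/2, d(GS,NZ)=83/4, d(GS,Y)=71/2
iteration 3: select E,Y (d=15); attach at lengths (15/2, 15/2); label the merged cluster EY
  updated: d(B,EY)=69/2, d(EY,GS)=81/2, d(EY,L)=55/2, d(EY,NZ)=59/2
iteration 4: select GS,NZ (d=83/4); attach at lengths (55/8, 67/8); label the merged cluster GNSZ
  updated: d(B,GNSZ)=113/4, d(EY,GNSZ)=35, d(GNSZ,L)=135/4
iteration 5: select EY,L (d=55/2); attach at lengths (25/4, 55/4); label the merged cluster ELY
  updated: d(B,ELY)=41, d(ELY,GNSZ)=415/12
iteration 6: select B,GNSZ (d=113/4); attach at lengths (113/8, 15/4); label the merged cluster BGNSZ
  updated: d(BGNSZ,ELY)=538/15
iteration 7: select BGNSZ,ELY (d=538/15); attach at lengths (457/120, 251/60); label the merged cluster BEGLNSYZ
final tree: ((B:113/8,((G:7/2,S:7/2):55/8,(N:2,Z:2):67/8):15/4):457/120,((E:15/2,Y:15/2):25/4,L:55/4):251/60)
total length: 5227/60

5227/60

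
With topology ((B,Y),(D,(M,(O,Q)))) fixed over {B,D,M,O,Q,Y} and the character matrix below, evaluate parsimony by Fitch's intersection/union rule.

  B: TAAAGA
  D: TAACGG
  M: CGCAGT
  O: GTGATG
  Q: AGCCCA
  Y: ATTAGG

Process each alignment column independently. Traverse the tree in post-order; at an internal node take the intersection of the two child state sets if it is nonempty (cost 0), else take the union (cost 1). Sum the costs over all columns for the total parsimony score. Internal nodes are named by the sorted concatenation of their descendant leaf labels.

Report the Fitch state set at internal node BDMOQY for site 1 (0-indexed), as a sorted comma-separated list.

A

site 0, node BY: B={T} ∪ Y={A} → {A,T} (+1)
site 0, node OQ: O={G} ∪ Q={A} → {A,G} (+1)
site 0, node MOQ: M={C} ∪ OQ={A,G} → {A,C,G} (+1)
site 0, node DMOQ: D={T} ∪ MOQ={A,C,G} → {A,C,G,T} (+1)
site 0, node BDMOQY: BY={A,T} ∩ DMOQ={A,C,G,T} → {A,T} (+0)
site 1, node BY: B={A} ∪ Y={T} → {A,T} (+1)
site 1, node OQ: O={T} ∪ Q={G} → {G,T} (+1)
site 1, node MOQ: M={G} ∩ OQ={G,T} → {G} (+0)
site 1, node DMOQ: D={A} ∪ MOQ={G} → {A,G} (+1)
site 1, node BDMOQY: BY={A,T} ∩ DMOQ={A,G} → {A} (+0)
site 2, node BY: B={A} ∪ Y={T} → {A,T} (+1)
site 2, node OQ: O={G} ∪ Q={C} → {C,G} (+1)
site 2, node MOQ: M={C} ∩ OQ={C,G} → {C} (+0)
site 2, node DMOQ: D={A} ∪ MOQ={C} → {A,C} (+1)
site 2, node BDMOQY: BY={A,T} ∩ DMOQ={A,C} → {A} (+0)
site 3, node BY: B={A} ∩ Y={A} → {A} (+0)
site 3, node OQ: O={A} ∪ Q={C} → {A,C} (+1)
site 3, node MOQ: M={A} ∩ OQ={A,C} → {A} (+0)
site 3, node DMOQ: D={C} ∪ MOQ={A} → {A,C} (+1)
site 3, node BDMOQY: BY={A} ∩ DMOQ={A,C} → {A} (+0)
site 4, node BY: B={G} ∩ Y={G} → {G} (+0)
site 4, node OQ: O={T} ∪ Q={C} → {C,T} (+1)
site 4, node MOQ: M={G} ∪ OQ={C,T} → {C,G,T} (+1)
site 4, node DMOQ: D={G} ∩ MOQ={C,G,T} → {G} (+0)
site 4, node BDMOQY: BY={G} ∩ DMOQ={G} → {G} (+0)
site 5, node BY: B={A} ∪ Y={G} → {A,G} (+1)
site 5, node OQ: O={G} ∪ Q={A} → {A,G} (+1)
site 5, node MOQ: M={T} ∪ OQ={A,G} → {A,G,T} (+1)
site 5, node DMOQ: D={G} ∩ MOQ={A,G,T} → {G} (+0)
site 5, node BDMOQY: BY={A,G} ∩ DMOQ={G} → {G} (+0)
per-site changes: [4, 3, 3, 2, 2, 3]; total = 17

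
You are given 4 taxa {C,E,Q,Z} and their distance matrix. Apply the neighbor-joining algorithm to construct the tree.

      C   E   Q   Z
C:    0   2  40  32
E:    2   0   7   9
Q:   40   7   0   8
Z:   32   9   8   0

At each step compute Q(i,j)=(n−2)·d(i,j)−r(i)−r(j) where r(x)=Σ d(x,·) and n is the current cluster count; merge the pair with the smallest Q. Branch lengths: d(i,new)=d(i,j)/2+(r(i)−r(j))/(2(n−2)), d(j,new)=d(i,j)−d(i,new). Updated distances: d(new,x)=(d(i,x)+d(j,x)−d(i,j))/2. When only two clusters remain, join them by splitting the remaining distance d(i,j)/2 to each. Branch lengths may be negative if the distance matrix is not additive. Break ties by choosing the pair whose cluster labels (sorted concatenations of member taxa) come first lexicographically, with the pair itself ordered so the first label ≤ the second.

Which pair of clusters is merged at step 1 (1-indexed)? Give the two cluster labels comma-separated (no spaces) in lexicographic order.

iteration 1: select C,E (d=2, Q=-88); attach at lengths (15, -13); label the merged cluster CE
  updated: d(CE,Q)=45/2, d(CE,Z)=39/2
iteration 2: select CE,Q (d=45/2, Q=-50); attach at lengths (17, 11/2); label the merged cluster CEQ
  updated: d(CEQ,Z)=5/2
iteration 3: select CEQ,Z (d=5/2); attach at lengths (5/4, 5/4); label the merged cluster CEQZ
final tree: (((C:15,E:-13):17,Q:11/2):5/4,Z:5/4)
total length: 27

C,E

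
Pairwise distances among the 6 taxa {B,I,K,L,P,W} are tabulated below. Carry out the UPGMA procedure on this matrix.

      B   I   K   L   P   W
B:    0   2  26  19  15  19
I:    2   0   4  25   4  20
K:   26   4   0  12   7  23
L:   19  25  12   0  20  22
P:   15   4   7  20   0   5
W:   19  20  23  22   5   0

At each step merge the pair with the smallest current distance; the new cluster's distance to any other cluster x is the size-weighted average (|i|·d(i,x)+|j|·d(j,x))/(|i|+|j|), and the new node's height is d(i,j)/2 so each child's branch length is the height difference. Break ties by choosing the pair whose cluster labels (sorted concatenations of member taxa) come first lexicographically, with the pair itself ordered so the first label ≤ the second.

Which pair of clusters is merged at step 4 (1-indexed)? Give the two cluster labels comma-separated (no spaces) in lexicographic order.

BI,PW

1. join B+I (d=2) ⇒ BI; edges |B|=1, |I|=1
  updated: d(BI,K)=15, d(BI,L)=22, d(BI,P)=19/2, d(BI,W)=39/2
2. join P+W (d=5) ⇒ PW; edges |P|=5/2, |W|=5/2
  updated: d(BI,PW)=29/2, d(K,PW)=15, d(L,PW)=21
3. join K+L (d=12) ⇒ KL; edges |K|=6, |L|=6
  updated: d(BI,KL)=37/2, d(KL,PW)=18
4. join BI+PW (d=29/2) ⇒ BIPW; edges |BI|=25/4, |PW|=19/4
  updated: d(BIPW,KL)=73/4
5. join BIPW+KL (d=73/4) ⇒ BIKLPW; edges |BIPW|=15/8, |KL|=25/8
final tree: (((B:1,I:1):25/4,(P:5/2,W:5/2):19/4):15/8,(K:6,L:6):25/8)
total length: 35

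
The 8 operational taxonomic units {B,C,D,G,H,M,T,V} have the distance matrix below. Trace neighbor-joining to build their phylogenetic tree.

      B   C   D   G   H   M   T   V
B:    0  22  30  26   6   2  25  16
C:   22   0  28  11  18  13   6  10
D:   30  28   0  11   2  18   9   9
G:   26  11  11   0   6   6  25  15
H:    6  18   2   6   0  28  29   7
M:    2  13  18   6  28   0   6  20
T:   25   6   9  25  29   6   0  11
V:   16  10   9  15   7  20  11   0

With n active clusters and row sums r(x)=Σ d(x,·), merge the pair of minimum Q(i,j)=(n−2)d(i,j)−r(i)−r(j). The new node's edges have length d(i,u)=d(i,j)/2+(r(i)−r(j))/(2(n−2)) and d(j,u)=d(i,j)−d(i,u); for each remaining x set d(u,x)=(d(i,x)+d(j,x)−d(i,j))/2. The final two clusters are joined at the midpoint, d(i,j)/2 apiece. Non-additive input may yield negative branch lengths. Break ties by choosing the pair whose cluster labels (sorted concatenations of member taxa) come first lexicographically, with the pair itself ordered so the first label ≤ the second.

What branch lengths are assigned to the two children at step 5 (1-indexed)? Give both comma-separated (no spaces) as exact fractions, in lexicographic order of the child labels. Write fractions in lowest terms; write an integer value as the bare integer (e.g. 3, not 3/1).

step 1: merge (B,M) at d=2, Q=-208; branch lengths B→23/6, M→-11/6; new cluster BM
  updated: d(BM,C)=33/2, d(BM,D)=23, d(BM,G)=15, d(BM,H)=16, d(BM,T)=29/2, d(BM,V)=17
step 2: merge (C,T) at d=6, Q=-154; branch lengths C→5/2, T→7/2; new cluster CT
  updated: d(BM,CT)=25/2, d(CT,D)=31/2, d(CT,G)=15, d(CT,H)=41/2, d(CT,V)=15/2
step 3: merge (BM,CT) at d=25/2, Q=-209/2; branch lengths BM→125/16, CT→75/16; new cluster BCMT
  updated: d(BCMT,D)=13, d(BCMT,G)=35/4, d(BCMT,H)=12, d(BCMT,V)=6
step 4: merge (BCMT,V) at d=6, Q=-235/4; branch lengths BCMT→83/24, V→61/24; new cluster BCMTV
  updated: d(BCMTV,D)=8, d(BCMTV,G)=71/8, d(BCMTV,H)=13/2
step 5: merge (BCMTV,G) at d=71/8, Q=-63/2; branch lengths BCMTV→61/16, G→81/16; new cluster BCGMTV
  updated: d(BCGMTV,D)=81/16, d(BCGMTV,H)=29/16
step 6: merge (BCGMTV,D) at d=81/16, Q=-71/8; branch lengths BCGMTV→39/16, D→21/8; new cluster BCDGMTV
  updated: d(BCDGMTV,H)=-5/8
step 7: merge (BCDGMTV,H) at d=-5/8; branch lengths BCDGMTV→-5/16, H→-5/16; new cluster BCDGHMTV
final tree: ((((((B:23/6,M:-11/6):125/16,(C:5/2,T:7/2):75/16):83/24,V:61/24):61/16,G:81/16):39/16,D:21/8):-5/16,H:-5/16)
total length: 637/16

61/16,81/16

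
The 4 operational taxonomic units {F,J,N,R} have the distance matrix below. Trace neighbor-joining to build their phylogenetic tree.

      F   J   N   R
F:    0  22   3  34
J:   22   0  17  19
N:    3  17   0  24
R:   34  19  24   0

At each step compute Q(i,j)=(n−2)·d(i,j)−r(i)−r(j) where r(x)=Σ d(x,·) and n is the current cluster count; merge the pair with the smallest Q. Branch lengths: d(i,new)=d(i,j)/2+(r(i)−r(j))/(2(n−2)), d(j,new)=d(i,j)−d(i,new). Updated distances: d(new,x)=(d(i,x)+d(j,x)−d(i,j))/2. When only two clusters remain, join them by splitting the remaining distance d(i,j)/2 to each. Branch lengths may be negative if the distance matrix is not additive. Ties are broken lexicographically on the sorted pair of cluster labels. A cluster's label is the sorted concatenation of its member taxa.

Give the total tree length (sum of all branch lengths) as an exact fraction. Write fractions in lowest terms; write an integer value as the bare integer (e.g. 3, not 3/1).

141/4

1. join F+N (d=3, Q=-97) ⇒ FN; edges |F|=21/4, |N|=-9/4
  updated: d(FN,J)=18, d(FN,R)=55/2
2. join FN+J (d=18, Q=-129/2) ⇒ FJN; edges |FN|=53/4, |J|=19/4
  updated: d(FJN,R)=57/4
3. join FJN+R (d=57/4) ⇒ FJNR; edges |FJN|=57/8, |R|=57/8
final tree: (((F:21/4,N:-9/4):53/4,J:19/4):57/8,R:57/8)
total length: 141/4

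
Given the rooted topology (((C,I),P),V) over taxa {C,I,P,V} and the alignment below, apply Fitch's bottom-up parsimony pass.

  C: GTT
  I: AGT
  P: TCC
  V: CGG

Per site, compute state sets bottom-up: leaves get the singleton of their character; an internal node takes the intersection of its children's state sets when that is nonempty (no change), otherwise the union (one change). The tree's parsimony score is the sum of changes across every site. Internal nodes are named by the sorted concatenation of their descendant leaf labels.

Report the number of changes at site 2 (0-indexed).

CI@0: {G} ∪ {A} = {A,G} (union, +1)
CIP@0: {A,G} ∪ {T} = {A,G,T} (union, +1)
CIPV@0: {A,G,T} ∪ {C} = {A,C,G,T} (union, +1)
CI@1: {T} ∪ {G} = {G,T} (union, +1)
CIP@1: {G,T} ∪ {C} = {C,G,T} (union, +1)
CIPV@1: {C,G,T} ∩ {G} = {G} (intersection, +0)
CI@2: {T} ∩ {T} = {T} (intersection, +0)
CIP@2: {T} ∪ {C} = {C,T} (union, +1)
CIPV@2: {C,T} ∪ {G} = {C,G,T} (union, +1)
per-site changes: [3, 2, 2]; total = 7

2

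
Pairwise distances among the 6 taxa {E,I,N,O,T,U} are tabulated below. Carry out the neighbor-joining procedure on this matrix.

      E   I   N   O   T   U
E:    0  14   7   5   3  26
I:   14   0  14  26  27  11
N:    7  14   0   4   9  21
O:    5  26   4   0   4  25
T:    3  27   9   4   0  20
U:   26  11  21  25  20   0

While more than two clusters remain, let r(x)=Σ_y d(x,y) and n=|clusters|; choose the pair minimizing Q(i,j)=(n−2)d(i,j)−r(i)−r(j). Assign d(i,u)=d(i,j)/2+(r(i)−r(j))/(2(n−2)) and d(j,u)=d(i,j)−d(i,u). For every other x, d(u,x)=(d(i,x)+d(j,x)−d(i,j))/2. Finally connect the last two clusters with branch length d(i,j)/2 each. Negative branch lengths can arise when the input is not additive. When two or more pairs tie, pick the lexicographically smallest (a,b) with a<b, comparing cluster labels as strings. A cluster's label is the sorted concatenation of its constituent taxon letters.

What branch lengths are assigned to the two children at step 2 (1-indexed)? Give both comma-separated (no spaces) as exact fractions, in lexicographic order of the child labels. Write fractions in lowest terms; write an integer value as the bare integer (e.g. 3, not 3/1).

137/12,7/12

iteration 1: select I,U (d=11, Q=-151); attach at lengths (33/8, 55/8); label the merged cluster IU
  updated: d(E,IU)=29/2, d(IU,N)=12, d(IU,O)=20, d(IU,T)=18
iteration 2: select IU,N (d=12, Q=-121/2); attach at lengths (137/12, 7/12); label the merged cluster INU
  updated: d(E,INU)=19/4, d(INU,O)=6, d(INU,T)=15/2
iteration 3: select E,INU (d=19/4, Q=-43/2); attach at lengths (1, 15/4); label the merged cluster EINU
  updated: d(EINU,O)=25/8, d(EINU,T)=23/8
iteration 4: select EINU,O (d=25/8, Q=-10); attach at lengths (1, 17/8); label the merged cluster EINOU
  updated: d(EINOU,T)=15/8
iteration 5: select EINOU,T (d=15/8); attach at lengths (15/16, 15/16); label the merged cluster EINOTU
final tree: (((E:1,((I:33/8,U:55/8):137/12,N:7/12):15/4):1,O:17/8):15/16,T:15/16)
total length: 131/4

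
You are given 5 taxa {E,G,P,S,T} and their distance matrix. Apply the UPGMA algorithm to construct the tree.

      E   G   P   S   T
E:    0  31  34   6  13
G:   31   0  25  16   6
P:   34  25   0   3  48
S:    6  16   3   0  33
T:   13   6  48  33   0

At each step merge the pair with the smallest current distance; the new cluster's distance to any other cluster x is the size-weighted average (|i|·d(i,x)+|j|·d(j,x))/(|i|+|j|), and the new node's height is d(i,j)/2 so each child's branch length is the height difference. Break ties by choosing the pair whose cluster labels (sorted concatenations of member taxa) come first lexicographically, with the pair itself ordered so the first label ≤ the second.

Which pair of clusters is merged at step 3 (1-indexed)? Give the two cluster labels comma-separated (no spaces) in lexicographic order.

E,PS

1. join P+S (d=3) ⇒ PS; edges |P|=3/2, |S|=3/2
  updated: d(E,PS)=20, d(G,PS)=41/2, d(PS,T)=81/2
2. join G+T (d=6) ⇒ GT; edges |G|=3, |T|=3
  updated: d(E,GT)=22, d(GT,PS)=61/2
3. join E+PS (d=20) ⇒ EPS; edges |E|=10, |PS|=17/2
  updated: d(EPS,GT)=83/3
4. join EPS+GT (d=83/3) ⇒ EGPST; edges |EPS|=23/6, |GT|=65/6
final tree: ((E:10,(P:3/2,S:3/2):17/2):23/6,(G:3,T:3):65/6)
total length: 253/6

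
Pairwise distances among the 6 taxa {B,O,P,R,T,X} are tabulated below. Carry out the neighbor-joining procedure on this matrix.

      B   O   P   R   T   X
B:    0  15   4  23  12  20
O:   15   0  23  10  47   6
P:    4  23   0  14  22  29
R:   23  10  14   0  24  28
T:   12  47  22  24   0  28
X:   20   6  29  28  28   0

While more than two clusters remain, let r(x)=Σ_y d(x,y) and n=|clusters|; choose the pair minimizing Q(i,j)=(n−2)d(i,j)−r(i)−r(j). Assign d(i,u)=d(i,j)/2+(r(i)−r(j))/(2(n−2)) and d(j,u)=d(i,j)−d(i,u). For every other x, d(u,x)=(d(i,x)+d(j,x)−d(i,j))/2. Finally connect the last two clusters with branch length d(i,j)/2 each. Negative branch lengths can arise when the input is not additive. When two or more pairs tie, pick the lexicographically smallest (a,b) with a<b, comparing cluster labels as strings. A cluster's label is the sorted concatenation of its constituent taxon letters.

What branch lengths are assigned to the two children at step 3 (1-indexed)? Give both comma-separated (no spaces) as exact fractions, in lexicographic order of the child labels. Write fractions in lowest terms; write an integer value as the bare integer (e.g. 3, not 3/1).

iteration 1: select O,X (d=6, Q=-188); attach at lengths (7/4, 17/4); label the merged cluster OX
  updated: d(B,OX)=29/2, d(OX,P)=23, d(OX,R)=16, d(OX,T)=69/2
iteration 2: select OX,R (d=16, Q=-117); attach at lengths (59/6, 37/6); label the merged cluster ORX
  updated: d(B,ORX)=43/4, d(ORX,P)=21/2, d(ORX,T)=85/4
iteration 3: select B,T (d=12, Q=-58); attach at lengths (-9/8, 105/8); label the merged cluster BT
  updated: d(BT,ORX)=10, d(BT,P)=7
iteration 4: select BT,ORX (d=10, Q=-55/2); attach at lengths (13/4, 27/4); label the merged cluster BORTX
  updated: d(BORTX,P)=15/4
iteration 5: select BORTX,P (d=15/4); attach at lengths (15/8, 15/8); label the merged cluster BOPRTX
final tree: (((B:-9/8,T:105/8):13/4,((O:7/4,X:17/4):59/6,R:37/6):27/4):15/8,P:15/8)
total length: 191/4

-9/8,105/8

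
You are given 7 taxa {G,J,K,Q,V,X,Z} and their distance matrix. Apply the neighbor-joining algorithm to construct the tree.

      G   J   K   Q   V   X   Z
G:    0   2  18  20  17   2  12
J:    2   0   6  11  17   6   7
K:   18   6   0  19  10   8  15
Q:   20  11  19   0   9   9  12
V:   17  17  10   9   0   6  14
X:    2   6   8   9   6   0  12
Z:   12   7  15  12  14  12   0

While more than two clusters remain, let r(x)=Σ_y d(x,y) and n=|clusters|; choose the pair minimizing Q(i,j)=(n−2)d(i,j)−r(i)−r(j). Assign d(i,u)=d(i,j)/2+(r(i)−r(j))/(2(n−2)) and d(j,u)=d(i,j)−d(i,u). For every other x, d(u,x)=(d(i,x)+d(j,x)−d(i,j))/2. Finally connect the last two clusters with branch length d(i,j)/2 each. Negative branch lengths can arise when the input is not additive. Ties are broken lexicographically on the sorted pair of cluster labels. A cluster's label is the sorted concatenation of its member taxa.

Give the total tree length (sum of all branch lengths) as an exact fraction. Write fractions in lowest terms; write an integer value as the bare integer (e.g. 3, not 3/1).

step 1: merge (G,J) at d=2, Q=-110; branch lengths G→16/5, J→-6/5; new cluster GJ
  updated: d(GJ,K)=11, d(GJ,Q)=29/2, d(GJ,V)=16, d(GJ,X)=3, d(GJ,Z)=17/2
step 2: merge (Q,V) at d=9, Q=-165/2; branch lengths Q→89/16, V→55/16; new cluster QV
  updated: d(GJ,QV)=43/4, d(K,QV)=10, d(QV,X)=3, d(QV,Z)=17/2
step 3: merge (GJ,Z) at d=17/2, Q=-207/4; branch lengths GJ→59/24, Z→145/24; new cluster GJZ
  updated: d(GJZ,K)=35/4, d(GJZ,QV)=43/8, d(GJZ,X)=13/4
step 4: merge (GJZ,K) at d=35/4, Q=-213/8; branch lengths GJZ→65/32, K→215/32; new cluster GJKZ
  updated: d(GJKZ,QV)=53/16, d(GJKZ,X)=5/4
step 5: merge (GJKZ,QV) at d=53/16, Q=-121/16; branch lengths GJKZ→25/32, QV→81/32; new cluster GJKQVZ
  updated: d(GJKQVZ,X)=15/32
step 6: merge (GJKQVZ,X) at d=15/32; branch lengths GJKQVZ→15/64, X→15/64; new cluster GJKQVXZ
final tree: (((((G:16/5,J:-6/5):59/24,Z:145/24):65/32,K:215/32):25/32,(Q:89/16,V:55/16):81/32):15/64,X:15/64)
total length: 1025/32

1025/32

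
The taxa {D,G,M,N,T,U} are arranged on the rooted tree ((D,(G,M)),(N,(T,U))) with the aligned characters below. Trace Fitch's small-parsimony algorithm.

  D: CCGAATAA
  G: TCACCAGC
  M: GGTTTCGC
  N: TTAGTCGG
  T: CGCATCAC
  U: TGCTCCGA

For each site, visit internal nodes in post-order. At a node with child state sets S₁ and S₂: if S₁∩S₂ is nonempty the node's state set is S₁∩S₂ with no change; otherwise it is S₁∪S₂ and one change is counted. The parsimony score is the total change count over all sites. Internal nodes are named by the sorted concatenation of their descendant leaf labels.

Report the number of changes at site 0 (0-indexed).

GM@0: {T} ∪ {G} = {G,T} (union, +1)
DGM@0: {C} ∪ {G,T} = {C,G,T} (union, +1)
TU@0: {C} ∪ {T} = {C,T} (union, +1)
NTU@0: {T} ∩ {C,T} = {T} (intersection, +0)
DGMNTU@0: {C,G,T} ∩ {T} = {T} (intersection, +0)
GM@1: {C} ∪ {G} = {C,G} (union, +1)
DGM@1: {C} ∩ {C,G} = {C} (intersection, +0)
TU@1: {G} ∩ {G} = {G} (intersection, +0)
NTU@1: {T} ∪ {G} = {G,T} (union, +1)
DGMNTU@1: {C} ∪ {G,T} = {C,G,T} (union, +1)
GM@2: {A} ∪ {T} = {A,T} (union, +1)
DGM@2: {G} ∪ {A,T} = {A,G,T} (union, +1)
TU@2: {C} ∩ {C} = {C} (intersection, +0)
NTU@2: {A} ∪ {C} = {A,C} (union, +1)
DGMNTU@2: {A,G,T} ∩ {A,C} = {A} (intersection, +0)
GM@3: {C} ∪ {T} = {C,T} (union, +1)
DGM@3: {A} ∪ {C,T} = {A,C,T} (union, +1)
TU@3: {A} ∪ {T} = {A,T} (union, +1)
NTU@3: {G} ∪ {A,T} = {A,G,T} (union, +1)
DGMNTU@3: {A,C,T} ∩ {A,G,T} = {A,T} (intersection, +0)
GM@4: {C} ∪ {T} = {C,T} (union, +1)
DGM@4: {A} ∪ {C,T} = {A,C,T} (union, +1)
TU@4: {T} ∪ {C} = {C,T} (union, +1)
NTU@4: {T} ∩ {C,T} = {T} (intersection, +0)
DGMNTU@4: {A,C,T} ∩ {T} = {T} (intersection, +0)
GM@5: {A} ∪ {C} = {A,C} (union, +1)
DGM@5: {T} ∪ {A,C} = {A,C,T} (union, +1)
TU@5: {C} ∩ {C} = {C} (intersection, +0)
NTU@5: {C} ∩ {C} = {C} (intersection, +0)
DGMNTU@5: {A,C,T} ∩ {C} = {C} (intersection, +0)
GM@6: {G} ∩ {G} = {G} (intersection, +0)
DGM@6: {A} ∪ {G} = {A,G} (union, +1)
TU@6: {A} ∪ {G} = {A,G} (union, +1)
NTU@6: {G} ∩ {A,G} = {G} (intersection, +0)
DGMNTU@6: {A,G} ∩ {G} = {G} (intersection, +0)
GM@7: {C} ∩ {C} = {C} (intersection, +0)
DGM@7: {A} ∪ {C} = {A,C} (union, +1)
TU@7: {C} ∪ {A} = {A,C} (union, +1)
NTU@7: {G} ∪ {A,C} = {A,C,G} (union, +1)
DGMNTU@7: {A,C} ∩ {A,C,G} = {A,C} (intersection, +0)
per-site changes: [3, 3, 3, 4, 3, 2, 2, 3]; total = 23

3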